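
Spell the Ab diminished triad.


Reasoning:
Diminished triad = root + minor 3rd (3 semitones) + diminished 5th (6 semitones)
A triad on Ab stacks thirds, so the chord tones use letter names A-C-E
Root: Ab
Minor 3rd above Ab: Cb
Diminished 5th above Ab: Ebb
Chord = Ab Cb Ebb


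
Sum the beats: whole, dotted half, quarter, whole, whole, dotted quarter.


Beat values:
  whole = 4 beats
  dotted half = 3 beats
  quarter = 1 beat
  whole = 4 beats
  whole = 4 beats
  dotted quarter = 1.5 beats
Sum = 4 + 3 + 1 + 4 + 4 + 1.5
= 17.5 beats


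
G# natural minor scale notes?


Solution.
Natural minor scale pattern: W-H-W-W-H-W-W (2-1-2-2-1-2-2 semitones)
Starting from G#:
  G# + 2 semitones → A#
  A# + 1 semitone → B
  B + 2 semitones → C#
  C# + 2 semitones → D#
  D# + 1 semitone → E
  E + 2 semitones → F#
  F# + 2 semitones → G#
Scale = G# A# B C# D# E F#


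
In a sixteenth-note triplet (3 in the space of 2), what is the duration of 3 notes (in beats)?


Triplet: 3 notes occupy the space of 2 sixteenth notes
Space = 2 × 1/4 = 1/2 beats
Each triplet note = 1/2 / 3 = 1/6 beats
3 notes = 3 × 1/6 = 1/2
= 1/2 beats


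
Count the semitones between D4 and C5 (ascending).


Absolute semitone position = octave×12 + chromatic position
D4: 4×12 + 2 = 50
C5: 5×12 + 0 = 60
Difference = 60 - 50 = 10
= 10 semitones


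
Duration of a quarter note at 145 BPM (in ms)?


Reasoning:
One quarter-note beat = 60000 / BPM = 60000 / 145 ms
Duration = 60000 / 145
= 413.8 ms


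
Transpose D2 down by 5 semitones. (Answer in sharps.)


Step by step:
D2: chromatic position 2 in octave 2 → absolute = 2×12 + 2 = 26
Transpose down 5: 26 - 5 = 21
21 = 1×12 + 9 → A in octave 1
Result = A1


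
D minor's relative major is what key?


Let's work it out.
The relative major shares the key signature and is a minor 3rd above the minor tonic
A minor 3rd above D is F
→ relative major of D minor is F major
= F major


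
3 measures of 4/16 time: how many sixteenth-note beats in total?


Reasoning:
Time signature 4/16: the bottom number 16 means the sixteenth note gets one count
The top number 4 means 4 sixteenth-note beats per measure
Total = 4 × 3 measures
= 12 sixteenth-note beats


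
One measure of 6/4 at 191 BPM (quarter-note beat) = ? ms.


Working:
Quarter-note beat duration = 60000 / 191 ms
Beats per measure (6/4) = 6
One measure = 6 × 60000 / 191 = 360000 / 191 ms
= 1884.8 ms


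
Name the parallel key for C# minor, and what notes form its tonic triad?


Let's work it out.
Parallel keys share the same tonic but differ in mode
C# minor → parallel is C# major
Tonic triad of C# major = C# E# G#
= C# major; triad = C# E# G#


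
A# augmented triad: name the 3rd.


Augmented triad = root + major 3rd (4 semitones) + augmented 5th (8 semitones)
A triad on A# stacks thirds, so the chord tones use letter names A-C-E
Root: A#
Major 3rd above A#: C##
Augmented 5th above A#: E##
The 3rd = C##


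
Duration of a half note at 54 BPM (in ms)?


Step by step:
One quarter-note beat = 60000 / BPM = 60000 / 54 ms
Half note = 2 × quarter note
Duration = 2 × 60000 / 54 = 120000 / 54
= 2222.2 ms


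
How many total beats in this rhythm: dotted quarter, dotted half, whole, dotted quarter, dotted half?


Working:
Beat values:
  dotted quarter = 1.5 beats
  dotted half = 3 beats
  whole = 4 beats
  dotted quarter = 1.5 beats
  dotted half = 3 beats
Sum = 1.5 + 3 + 4 + 1.5 + 3
= 13 beats


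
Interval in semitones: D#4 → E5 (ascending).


Solution.
Absolute semitone position = octave×12 + chromatic position
D#4: 4×12 + 3 = 51
E5: 5×12 + 4 = 64
Difference = 64 - 51 = 13
= 13 semitones


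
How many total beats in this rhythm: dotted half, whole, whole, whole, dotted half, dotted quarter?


Solution.
Beat values:
  dotted half = 3 beats
  whole = 4 beats
  whole = 4 beats
  whole = 4 beats
  dotted half = 3 beats
  dotted quarter = 1.5 beats
Sum = 3 + 4 + 4 + 4 + 3 + 1.5
= 19.5 beats


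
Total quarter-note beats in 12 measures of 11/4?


Time signature 11/4: the bottom number 4 means the quarter note gets one count
The top number 11 means 11 quarter-note beats per measure
Total = 11 × 12 measures
= 132 quarter-note beats


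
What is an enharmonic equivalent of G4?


Step by step:
Enharmonic notes sound the same pitch but are spelled with different letter names
G and Abb name the same pitch class
= Abb4


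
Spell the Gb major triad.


Working:
Major triad = root + major 3rd (4 semitones) + perfect 5th (7 semitones)
A triad on Gb stacks thirds, so the chord tones use letter names G-B-D
Root: Gb
Major 3rd above Gb: Bb
Perfect 5th above Gb: Db
Chord = Gb Bb Db


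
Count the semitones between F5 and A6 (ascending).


Absolute semitone position = octave×12 + chromatic position
F5: 5×12 + 5 = 65
A6: 6×12 + 9 = 81
Difference = 81 - 65 = 16
= 16 semitones


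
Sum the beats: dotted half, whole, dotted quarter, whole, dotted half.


Let's work it out.
Beat values:
  dotted half = 3 beats
  whole = 4 beats
  dotted quarter = 1.5 beats
  whole = 4 beats
  dotted half = 3 beats
Sum = 3 + 4 + 1.5 + 4 + 3
= 15.5 beats


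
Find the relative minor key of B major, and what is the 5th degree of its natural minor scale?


Step by step:
The relative minor shares the major's key signature and starts on its 6th degree
6th degree = a major 6th above the tonic; a major 6th above B is G#
→ relative minor of B major is G# minor
G# natural minor scale: G# A# B C# D# E F#
= G# minor; 5th degree = D#


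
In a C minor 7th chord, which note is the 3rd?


Solution.
Minor 7th chord = root + minor 3rd + perfect 5th + minor 7th
Seventh chords stack in thirds, so the letter names are C-E-G-B
Root: C
Minor 3rd above C: Eb
Perfect 5th above C: G
Minor 7th above C: Bb
The 3rd = Eb


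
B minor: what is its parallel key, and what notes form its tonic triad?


Let's work it out.
Parallel keys share the same tonic but differ in mode
B minor → parallel is B major
Tonic triad of B major = B D# F#
= B major; triad = B D# F#


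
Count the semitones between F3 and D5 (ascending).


Step by step:
Absolute semitone position = octave×12 + chromatic position
F3: 3×12 + 5 = 41
D5: 5×12 + 2 = 62
Difference = 62 - 41 = 21
= 21 semitones


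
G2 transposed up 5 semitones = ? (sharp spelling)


G2: chromatic position 7 in octave 2 → absolute = 2×12 + 7 = 31
Transpose up 5: 31 + 5 = 36
36 = 3×12 + 0 → C in octave 3
Result = C3


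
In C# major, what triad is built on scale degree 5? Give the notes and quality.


Step by step:
C# major scale: C# D# E# F# G# A# B#
Diatonic triad on degree 5 stacks scale notes 5, 7, 2: G# B# D#
G#→B# = 4 semitones; G#→D# = 7 semitones → major triad
= G# B# D# (major)


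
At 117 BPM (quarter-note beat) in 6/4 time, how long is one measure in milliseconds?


Let's work it out.
Quarter-note beat duration = 60000 / 117 ms
Beats per measure (6/4) = 6
One measure = 6 × 60000 / 117 = 360000 / 117 ms
= 3076.9 ms


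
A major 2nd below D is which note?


Step by step:
A 2nd spans 2 letter names, so from D we land on C
A major 2nd = 2 semitones below D
Spell C at that pitch: C
= C


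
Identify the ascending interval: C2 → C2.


Letter names: C → C spans 1 letter name → a unison
Semitones: C2 → C2 = 0 half-steps
A unison of 0 semitones is a perfect unison
= perfect unison


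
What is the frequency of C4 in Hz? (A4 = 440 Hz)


Let's work it out.
f = 440 × 2^(n/12) where n = semitones from A4
C4: -9 semitones from A4
f = 440 × 2^(-9/12)
f = 261.63 Hz


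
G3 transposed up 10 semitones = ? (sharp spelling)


Let's work it out.
G3: chromatic position 7 in octave 3 → absolute = 3×12 + 7 = 43
Transpose up 10: 43 + 10 = 53
53 = 4×12 + 5 → F in octave 4
Result = F4


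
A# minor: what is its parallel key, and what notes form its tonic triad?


Step by step:
Parallel keys share the same tonic but differ in mode
A# minor → parallel is A# major
Tonic triad of A# major = A# C## E#
= A# major; triad = A# C## E#


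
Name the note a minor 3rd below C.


Step by step:
A 3rd spans 3 letter names, so from C we land on A
A minor 3rd = 3 semitones below C
Spell A at that pitch: A
= A


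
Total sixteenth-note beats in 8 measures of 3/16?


Reasoning:
Time signature 3/16: the bottom number 16 means the sixteenth note gets one count
The top number 3 means 3 sixteenth-note beats per measure
Total = 3 × 8 measures
= 24 sixteenth-note beats


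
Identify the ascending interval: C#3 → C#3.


Reasoning:
Letter names: C → C spans 1 letter name → a unison
Semitones: C#3 → C#3 = 0 half-steps
A unison of 0 semitones is a perfect unison
= perfect unison


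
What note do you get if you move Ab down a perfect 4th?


Working:
perfect 4th: 4 letter names, 5 semitones
Letter: A - 3 → E
Pitch: Ab - 5 semitones, spelled as an E → Eb
= Eb


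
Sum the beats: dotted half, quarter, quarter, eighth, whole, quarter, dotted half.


Let's work it out.
Beat values:
  dotted half = 3 beats
  quarter = 1 beat
  quarter = 1 beat
  eighth = 0.5 beats
  whole = 4 beats
  quarter = 1 beat
  dotted half = 3 beats
Sum = 3 + 1 + 1 + 0.5 + 4 + 1 + 3
= 13.5 beats


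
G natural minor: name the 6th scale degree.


Step by step:
Natural minor scale pattern: W-H-W-W-H-W-W (2-1-2-2-1-2-2 semitones)
Starting from G:
  G + 2 semitones → A
  A + 1 semitone → Bb
  Bb + 2 semitones → C
  C + 2 semitones → D
  D + 1 semitone → Eb
  Eb + 2 semitones → F
  F + 2 semitones → G
Scale: G A Bb C D Eb F
Degree 6 = Eb


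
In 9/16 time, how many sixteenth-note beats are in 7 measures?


Time signature 9/16: the bottom number 16 means the sixteenth note gets one count
The top number 9 means 9 sixteenth-note beats per measure
Total = 9 × 7 measures
= 63 sixteenth-note beats


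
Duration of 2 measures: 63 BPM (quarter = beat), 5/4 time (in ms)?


Working:
Quarter-note beat duration = 60000 / 63 ms
Beats per measure (5/4) = 5
One measure = 5 × 60000 / 63 = 300000 / 63 ms
2 measures = 2 × 300000 / 63 = 600000 / 63
= 9523.8 ms


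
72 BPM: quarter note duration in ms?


Let's work it out.
One quarter-note beat = 60000 / BPM = 60000 / 72 ms
Duration = 60000 / 72
= 833.3 ms


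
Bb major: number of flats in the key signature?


Step by step:
Flat major keys: C(0), F(1), Bb(2), Eb(3), Ab(4), Db(5), Gb(6), Cb(7)
Bb major has 2 flats
Order of flats: Bb Eb Ab Db Gb Cb Fb → first 2: Bb, Eb
= 2 flats


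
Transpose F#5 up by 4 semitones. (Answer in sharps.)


F#5: chromatic position 6 in octave 5 → absolute = 5×12 + 6 = 66
Transpose up 4: 66 + 4 = 70
70 = 5×12 + 10 → A# in octave 5
Result = A#5


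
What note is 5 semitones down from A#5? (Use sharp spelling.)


Working:
A#5: chromatic position 10 in octave 5 → absolute = 5×12 + 10 = 70
Transpose down 5: 70 - 5 = 65
65 = 5×12 + 5 → F in octave 5
Result = F5


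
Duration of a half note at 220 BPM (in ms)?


Working:
One quarter-note beat = 60000 / BPM = 60000 / 220 ms
Half note = 2 × quarter note
Duration = 2 × 60000 / 220 = 120000 / 220
= 545.5 ms


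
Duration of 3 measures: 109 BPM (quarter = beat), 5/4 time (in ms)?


Let's work it out.
Quarter-note beat duration = 60000 / 109 ms
Beats per measure (5/4) = 5
One measure = 5 × 60000 / 109 = 300000 / 109 ms
3 measures = 3 × 300000 / 109 = 900000 / 109
= 8256.9 ms


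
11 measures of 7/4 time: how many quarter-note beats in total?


Step by step:
Time signature 7/4: the bottom number 4 means the quarter note gets one count
The top number 7 means 7 quarter-note beats per measure
Total = 7 × 11 measures
= 77 quarter-note beats


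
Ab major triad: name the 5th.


Solution.
Major triad = root + major 3rd (4 semitones) + perfect 5th (7 semitones)
A triad on Ab stacks thirds, so the chord tones use letter names A-C-E
Root: Ab
Major 3rd above Ab: C
Perfect 5th above Ab: Eb
The 5th = Eb


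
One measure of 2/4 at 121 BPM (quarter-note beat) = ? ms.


Reasoning:
Quarter-note beat duration = 60000 / 121 ms
Beats per measure (2/4) = 2
One measure = 2 × 60000 / 121 = 120000 / 121 ms
= 991.7 ms


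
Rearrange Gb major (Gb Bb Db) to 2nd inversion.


Solution.
Root position: Gb Bb Db
2nd inversion: move root and 3rd up an octave
Bass note: Db
Notes (bottom to top) = Db Gb Bb


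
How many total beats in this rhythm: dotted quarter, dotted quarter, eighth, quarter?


Solution.
Beat values:
  dotted quarter = 1.5 beats
  dotted quarter = 1.5 beats
  eighth = 0.5 beats
  quarter = 1 beat
Sum = 1.5 + 1.5 + 0.5 + 1
= 4.5 beats


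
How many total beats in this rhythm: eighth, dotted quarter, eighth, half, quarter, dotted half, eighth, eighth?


Beat values:
  eighth = 0.5 beats
  dotted quarter = 1.5 beats
  eighth = 0.5 beats
  half = 2 beats
  quarter = 1 beat
  dotted half = 3 beats
  eighth = 0.5 beats
  eighth = 0.5 beats
Sum = 0.5 + 1.5 + 0.5 + 2 + 1 + 3 + 0.5 + 0.5
= 9.5 beats


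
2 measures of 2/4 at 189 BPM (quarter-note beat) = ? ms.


Reasoning:
Quarter-note beat duration = 60000 / 189 ms
Beats per measure (2/4) = 2
One measure = 2 × 60000 / 189 = 120000 / 189 ms
2 measures = 2 × 120000 / 189 = 240000 / 189
= 1269.8 ms


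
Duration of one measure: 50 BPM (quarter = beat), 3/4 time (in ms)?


Working:
Quarter-note beat duration = 60000 / 50 ms
Beats per measure (3/4) = 3
One measure = 3 × 60000 / 50 = 180000 / 50 ms
= 3600.0 ms


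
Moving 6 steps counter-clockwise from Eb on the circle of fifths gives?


Solution.
Each counter-clockwise step moves down a perfect 5th (= up a perfect 4th)
From Eb: Eb → Ab → Db → F#/Gb → B → E → A
= A


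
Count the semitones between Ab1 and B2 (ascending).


Working:
Absolute semitone position = octave×12 + chromatic position
Ab1: 1×12 + 8 = 20
B2: 2×12 + 11 = 35
Difference = 35 - 20 = 15
= 15 semitones


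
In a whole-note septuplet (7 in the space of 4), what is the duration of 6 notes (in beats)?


Septuplet: 7 notes occupy the space of 4 whole notes
Space = 4 × 4 = 16 beats
Each septuplet note = 16 / 7 = 16/7 beats
6 notes = 6 × 16/7 = 96/7
= 96/7 beats


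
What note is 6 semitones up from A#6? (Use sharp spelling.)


Step by step:
A#6: chromatic position 10 in octave 6 → absolute = 6×12 + 10 = 82
Transpose up 6: 82 + 6 = 88
88 = 7×12 + 4 → E in octave 7
Result = E7


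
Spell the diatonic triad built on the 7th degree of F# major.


Solution.
F# major scale: F# G# A# B C# D# E#
Diatonic triad on degree 7 stacks scale notes 7, 2, 4: E# G# B
E#→G# = 3 semitones; E#→B = 6 semitones → diminished triad
= E# G# B (diminished)


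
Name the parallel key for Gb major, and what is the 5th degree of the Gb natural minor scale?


Parallel keys share the same tonic but differ in mode
Gb major → parallel is Gb minor
Gb natural minor scale: Gb Ab Bbb Cb Db Ebb Fb
= Gb minor; 5th degree = Db


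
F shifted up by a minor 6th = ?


minor 6th: 6 letter names, 8 semitones
Letter: F + 5 → D
Pitch: F + 8 semitones, spelled as a D → Db
= Db


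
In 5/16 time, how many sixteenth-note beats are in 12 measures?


Reasoning:
Time signature 5/16: the bottom number 16 means the sixteenth note gets one count
The top number 5 means 5 sixteenth-note beats per measure
Total = 5 × 12 measures
= 60 sixteenth-note beats


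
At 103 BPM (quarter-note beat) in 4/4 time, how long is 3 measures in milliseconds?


Quarter-note beat duration = 60000 / 103 ms
Beats per measure (4/4) = 4
One measure = 4 × 60000 / 103 = 240000 / 103 ms
3 measures = 3 × 240000 / 103 = 720000 / 103
= 6990.3 ms


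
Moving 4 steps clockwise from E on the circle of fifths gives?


Reasoning:
Each clockwise step on the circle of fifths moves up a perfect 5th
From E: E → B → F#/Gb → Db → Ab
= Ab


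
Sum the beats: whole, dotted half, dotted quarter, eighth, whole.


Step by step:
Beat values:
  whole = 4 beats
  dotted half = 3 beats
  dotted quarter = 1.5 beats
  eighth = 0.5 beats
  whole = 4 beats
Sum = 4 + 3 + 1.5 + 0.5 + 4
= 13 beats


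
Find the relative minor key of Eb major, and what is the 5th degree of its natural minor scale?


The relative minor shares the major's key signature and starts on its 6th degree
6th degree = a major 6th above the tonic; a major 6th above Eb is C
→ relative minor of Eb major is C minor
C natural minor scale: C D Eb F G Ab Bb
= C minor; 5th degree = G


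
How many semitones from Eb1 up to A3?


Absolute semitone position = octave×12 + chromatic position
Eb1: 1×12 + 3 = 15
A3: 3×12 + 9 = 45
Difference = 45 - 15 = 30
= 30 semitones


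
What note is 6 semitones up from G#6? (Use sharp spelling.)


Step by step:
G#6: chromatic position 8 in octave 6 → absolute = 6×12 + 8 = 80
Transpose up 6: 80 + 6 = 86
86 = 7×12 + 2 → D in octave 7
Result = D7


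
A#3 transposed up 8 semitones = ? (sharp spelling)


Solution.
A#3: chromatic position 10 in octave 3 → absolute = 3×12 + 10 = 46
Transpose up 8: 46 + 8 = 54
54 = 4×12 + 6 → F# in octave 4
Result = F#4


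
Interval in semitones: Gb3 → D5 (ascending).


Let's work it out.
Absolute semitone position = octave×12 + chromatic position
Gb3: 3×12 + 6 = 42
D5: 5×12 + 2 = 62
Difference = 62 - 42 = 20
= 20 semitones


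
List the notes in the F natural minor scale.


Step by step:
Natural minor scale pattern: W-H-W-W-H-W-W (2-1-2-2-1-2-2 semitones)
Starting from F:
  F + 2 semitones → G
  G + 1 semitone → Ab
  Ab + 2 semitones → Bb
  Bb + 2 semitones → C
  C + 1 semitone → Db
  Db + 2 semitones → Eb
  Eb + 2 semitones → F
Scale = F G Ab Bb C Db Eb


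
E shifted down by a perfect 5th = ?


Solution.
perfect 5th: 5 letter names, 7 semitones
Letter: E - 4 → A
Pitch: E - 7 semitones, spelled as an A → A
= A


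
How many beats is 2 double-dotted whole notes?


Base whole note = 4 beats
Dot 1 adds half the previous value: +2
Dot 2 adds half the previous value: +1
One double-dotted whole = 4 + 2 + 1 = 7
2 of them = 2 × 7 = 14
= 14 beats


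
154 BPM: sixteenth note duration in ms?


One quarter-note beat = 60000 / BPM = 60000 / 154 ms
Sixteenth note = 1/4 × quarter note
Duration = 1/4 × 60000 / 154 = 15000 / 154
= 97.4 ms


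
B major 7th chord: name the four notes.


Let's work it out.
Major 7th chord = root + major 3rd + perfect 5th + major 7th
Seventh chords stack in thirds, so the letter names are B-D-F-A
Root: B
Major 3rd above B: D#
Perfect 5th above B: F#
Major 7th above B: A#
Chord = B D# F# A#


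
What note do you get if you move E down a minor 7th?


minor 7th: 7 letter names, 10 semitones
Letter: E - 6 → F
Pitch: E - 10 semitones, spelled as an F → F#
= F#


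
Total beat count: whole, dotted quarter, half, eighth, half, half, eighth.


Solution.
Beat values:
  whole = 4 beats
  dotted quarter = 1.5 beats
  half = 2 beats
  eighth = 0.5 beats
  half = 2 beats
  half = 2 beats
  eighth = 0.5 beats
Sum = 4 + 1.5 + 2 + 0.5 + 2 + 2 + 0.5
= 12.5 beats


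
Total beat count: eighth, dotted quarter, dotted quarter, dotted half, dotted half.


Beat values:
  eighth = 0.5 beats
  dotted quarter = 1.5 beats
  dotted quarter = 1.5 beats
  dotted half = 3 beats
  dotted half = 3 beats
Sum = 0.5 + 1.5 + 1.5 + 3 + 3
= 9.5 beats


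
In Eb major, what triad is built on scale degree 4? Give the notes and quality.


Solution.
Eb major scale: Eb F G Ab Bb C D
Diatonic triad on degree 4 stacks scale notes 4, 6, 1: Ab C Eb
Ab→C = 4 semitones; Ab→Eb = 7 semitones → major triad
= Ab C Eb (major)


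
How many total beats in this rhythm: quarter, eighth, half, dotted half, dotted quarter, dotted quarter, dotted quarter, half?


Step by step:
Beat values:
  quarter = 1 beat
  eighth = 0.5 beats
  half = 2 beats
  dotted half = 3 beats
  dotted quarter = 1.5 beats
  dotted quarter = 1.5 beats
  dotted quarter = 1.5 beats
  half = 2 beats
Sum = 1 + 0.5 + 2 + 3 + 1.5 + 1.5 + 1.5 + 2
= 13 beats


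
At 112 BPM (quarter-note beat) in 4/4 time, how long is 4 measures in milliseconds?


Step by step:
Quarter-note beat duration = 60000 / 112 ms
Beats per measure (4/4) = 4
One measure = 4 × 60000 / 112 = 240000 / 112 ms
4 measures = 4 × 240000 / 112 = 960000 / 112
= 8571.4 ms


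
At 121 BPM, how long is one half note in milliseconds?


Solution.
One quarter-note beat = 60000 / BPM = 60000 / 121 ms
Half note = 2 × quarter note
Duration = 2 × 60000 / 121 = 120000 / 121
= 991.7 ms


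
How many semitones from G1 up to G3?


Let's work it out.
Absolute semitone position = octave×12 + chromatic position
G1: 1×12 + 7 = 19
G3: 3×12 + 7 = 43
Difference = 43 - 19 = 24
= 24 semitones


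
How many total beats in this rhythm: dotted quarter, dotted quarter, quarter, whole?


Working:
Beat values:
  dotted quarter = 1.5 beats
  dotted quarter = 1.5 beats
  quarter = 1 beat
  whole = 4 beats
Sum = 1.5 + 1.5 + 1 + 4
= 8 beats


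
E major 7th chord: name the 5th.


Let's work it out.
Major 7th chord = root + major 3rd + perfect 5th + major 7th
Seventh chords stack in thirds, so the letter names are E-G-B-D
Root: E
Major 3rd above E: G#
Perfect 5th above E: B
Major 7th above E: D#
The 5th = B


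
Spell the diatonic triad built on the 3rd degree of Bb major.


Let's work it out.
Bb major scale: Bb C D Eb F G A
Diatonic triad on degree 3 stacks scale notes 3, 5, 7: D F A
D→F = 3 semitones; D→A = 7 semitones → minor triad
= D F A (minor)


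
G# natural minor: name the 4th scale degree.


Natural minor scale pattern: W-H-W-W-H-W-W (2-1-2-2-1-2-2 semitones)
Starting from G#:
  G# + 2 semitones → A#
  A# + 1 semitone → B
  B + 2 semitones → C#
  C# + 2 semitones → D#
  D# + 1 semitone → E
  E + 2 semitones → F#
  F# + 2 semitones → G#
Scale: G# A# B C# D# E F#
Degree 4 = C#


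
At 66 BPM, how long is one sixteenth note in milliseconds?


One quarter-note beat = 60000 / BPM = 60000 / 66 ms
Sixteenth note = 1/4 × quarter note
Duration = 1/4 × 60000 / 66 = 15000 / 66
= 227.3 ms


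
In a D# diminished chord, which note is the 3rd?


Solution.
Diminished triad = root + minor 3rd (3 semitones) + diminished 5th (6 semitones)
A triad on D# stacks thirds, so the chord tones use letter names D-F-A
Root: D#
Minor 3rd above D#: F#
Diminished 5th above D#: A
The 3rd = F#


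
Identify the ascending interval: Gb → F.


Step by step:
Letter names: G → F spans 7 letter names → a 7th
Semitones: Gb → F = 11 half-steps
A 7th of 11 semitones is a major 7th
= major 7th


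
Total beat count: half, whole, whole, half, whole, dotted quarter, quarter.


Working:
Beat values:
  half = 2 beats
  whole = 4 beats
  whole = 4 beats
  half = 2 beats
  whole = 4 beats
  dotted quarter = 1.5 beats
  quarter = 1 beat
Sum = 2 + 4 + 4 + 2 + 4 + 1.5 + 1
= 18.5 beats


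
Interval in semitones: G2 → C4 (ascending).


Solution.
Absolute semitone position = octave×12 + chromatic position
G2: 2×12 + 7 = 31
C4: 4×12 + 0 = 48
Difference = 48 - 31 = 17
= 17 semitones


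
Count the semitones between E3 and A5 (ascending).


Working:
Absolute semitone position = octave×12 + chromatic position
E3: 3×12 + 4 = 40
A5: 5×12 + 9 = 69
Difference = 69 - 40 = 29
= 29 semitones


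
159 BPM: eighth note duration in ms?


Step by step:
One quarter-note beat = 60000 / BPM = 60000 / 159 ms
Eighth note = 1/2 × quarter note
Duration = 1/2 × 60000 / 159 = 30000 / 159
= 188.7 ms


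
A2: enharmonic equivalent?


Reasoning:
Enharmonic notes sound the same pitch but are spelled with different letter names
A and G## name the same pitch class
= G##2


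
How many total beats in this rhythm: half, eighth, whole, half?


Beat values:
  half = 2 beats
  eighth = 0.5 beats
  whole = 4 beats
  half = 2 beats
Sum = 2 + 0.5 + 4 + 2
= 8.5 beats


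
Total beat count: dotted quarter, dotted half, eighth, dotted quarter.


Working:
Beat values:
  dotted quarter = 1.5 beats
  dotted half = 3 beats
  eighth = 0.5 beats
  dotted quarter = 1.5 beats
Sum = 1.5 + 3 + 0.5 + 1.5
= 6.5 beats


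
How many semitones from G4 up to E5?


Reasoning:
Absolute semitone position = octave×12 + chromatic position
G4: 4×12 + 7 = 55
E5: 5×12 + 4 = 64
Difference = 64 - 55 = 9
= 9 semitones


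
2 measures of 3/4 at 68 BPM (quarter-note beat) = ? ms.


Working:
Quarter-note beat duration = 60000 / 68 ms
Beats per measure (3/4) = 3
One measure = 3 × 60000 / 68 = 180000 / 68 ms
2 measures = 2 × 180000 / 68 = 360000 / 68
= 5294.1 ms


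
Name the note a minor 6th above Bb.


Reasoning:
A 6th spans 6 letter names, so from B we land on G
A minor 6th = 8 semitones above Bb
Spell G at that pitch: Gb
= Gb


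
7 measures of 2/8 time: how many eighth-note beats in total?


Let's work it out.
Time signature 2/8: the bottom number 8 means the eighth note gets one count
The top number 2 means 2 eighth-note beats per measure
Total = 2 × 7 measures
= 14 eighth-note beats


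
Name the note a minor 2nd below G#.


Reasoning:
A 2nd spans 2 letter names, so from G we land on F
A minor 2nd = 1 semitone below G#
Spell F at that pitch: F##
= F##


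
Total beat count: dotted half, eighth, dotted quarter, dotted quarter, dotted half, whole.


Solution.
Beat values:
  dotted half = 3 beats
  eighth = 0.5 beats
  dotted quarter = 1.5 beats
  dotted quarter = 1.5 beats
  dotted half = 3 beats
  whole = 4 beats
Sum = 3 + 0.5 + 1.5 + 1.5 + 3 + 4
= 13.5 beats


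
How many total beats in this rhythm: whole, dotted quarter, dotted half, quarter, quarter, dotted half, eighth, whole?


Step by step:
Beat values:
  whole = 4 beats
  dotted quarter = 1.5 beats
  dotted half = 3 beats
  quarter = 1 beat
  quarter = 1 beat
  dotted half = 3 beats
  eighth = 0.5 beats
  whole = 4 beats
Sum = 4 + 1.5 + 3 + 1 + 1 + 3 + 0.5 + 4
= 18 beats


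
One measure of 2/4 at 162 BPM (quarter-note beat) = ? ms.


Let's work it out.
Quarter-note beat duration = 60000 / 162 ms
Beats per measure (2/4) = 2
One measure = 2 × 60000 / 162 = 120000 / 162 ms
= 740.7 ms


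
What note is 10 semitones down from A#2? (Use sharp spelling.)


Let's work it out.
A#2: chromatic position 10 in octave 2 → absolute = 2×12 + 10 = 34
Transpose down 10: 34 - 10 = 24
24 = 2×12 + 0 → C in octave 2
Result = C2


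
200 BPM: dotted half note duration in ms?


Solution.
One quarter-note beat = 60000 / BPM = 60000 / 200 ms
Dotted half note = 3 × quarter note
Duration = 3 × 60000 / 200 = 180000 / 200
= 900.0 ms


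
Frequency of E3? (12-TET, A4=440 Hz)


Working:
f = 440 × 2^(n/12) where n = semitones from A4
E3: -17 semitones from A4
f = 440 × 2^(-17/12)
f = 164.81 Hz


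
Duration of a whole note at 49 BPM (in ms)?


One quarter-note beat = 60000 / BPM = 60000 / 49 ms
Whole note = 4 × quarter note
Duration = 4 × 60000 / 49 = 240000 / 49
= 4898.0 ms


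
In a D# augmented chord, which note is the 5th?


Reasoning:
Augmented triad = root + major 3rd (4 semitones) + augmented 5th (8 semitones)
A triad on D# stacks thirds, so the chord tones use letter names D-F-A
Root: D#
Major 3rd above D#: F##
Augmented 5th above D#: A##
The 5th = A##


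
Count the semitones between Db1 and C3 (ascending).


Step by step:
Absolute semitone position = octave×12 + chromatic position
Db1: 1×12 + 1 = 13
C3: 3×12 + 0 = 36
Difference = 36 - 13 = 23
= 23 semitones


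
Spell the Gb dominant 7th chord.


Let's work it out.
Dominant 7th chord = root + major 3rd + perfect 5th + minor 7th
Seventh chords stack in thirds, so the letter names are G-B-D-F
Root: Gb
Major 3rd above Gb: Bb
Perfect 5th above Gb: Db
Minor 7th above Gb: Fb
Chord = Gb Bb Db Fb


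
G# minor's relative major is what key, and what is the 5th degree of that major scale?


The relative major shares the key signature and is a minor 3rd above the minor tonic
A minor 3rd above G# is B
→ relative major of G# minor is B major
B major scale: B C# D# E F# G# A#
= B major; 5th degree = F#


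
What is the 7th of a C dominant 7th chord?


Reasoning:
Dominant 7th chord = root + major 3rd + perfect 5th + minor 7th
Seventh chords stack in thirds, so the letter names are C-E-G-B
Root: C
Major 3rd above C: E
Perfect 5th above C: G
Minor 7th above C: Bb
The 7th = Bb


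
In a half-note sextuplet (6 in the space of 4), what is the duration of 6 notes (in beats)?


Working:
Sextuplet: 6 notes occupy the space of 4 half notes
Space = 4 × 2 = 8 beats
Each sextuplet note = 8 / 6 = 4/3 beats
6 notes = 6 × 4/3 = 8
= 8 beats


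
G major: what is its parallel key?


Parallel keys share the same tonic but differ in mode
G major → parallel is G minor
= G minor


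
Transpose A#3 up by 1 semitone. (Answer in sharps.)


Working:
A#3: chromatic position 10 in octave 3 → absolute = 3×12 + 10 = 46
Transpose up 1: 46 + 1 = 47
47 = 3×12 + 11 → B in octave 3
Result = B3


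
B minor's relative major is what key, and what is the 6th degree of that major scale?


Step by step:
The relative major shares the key signature and is a minor 3rd above the minor tonic
A minor 3rd above B is D
→ relative major of B minor is D major
D major scale: D E F# G A B C#
= D major; 6th degree = B


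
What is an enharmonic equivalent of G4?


Step by step:
Enharmonic notes sound the same pitch but are spelled with different letter names
G and Abb name the same pitch class
= Abb4


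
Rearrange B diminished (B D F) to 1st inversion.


Reasoning:
Root position: B D F
1st inversion: move root up an octave
Bass note: D
Notes (bottom to top) = D F B


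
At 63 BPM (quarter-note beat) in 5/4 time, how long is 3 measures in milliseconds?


Let's work it out.
Quarter-note beat duration = 60000 / 63 ms
Beats per measure (5/4) = 5
One measure = 5 × 60000 / 63 = 300000 / 63 ms
3 measures = 3 × 300000 / 63 = 900000 / 63
= 14285.7 ms


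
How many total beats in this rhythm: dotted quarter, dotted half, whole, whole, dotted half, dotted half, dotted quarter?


Beat values:
  dotted quarter = 1.5 beats
  dotted half = 3 beats
  whole = 4 beats
  whole = 4 beats
  dotted half = 3 beats
  dotted half = 3 beats
  dotted quarter = 1.5 beats
Sum = 1.5 + 3 + 4 + 4 + 3 + 3 + 1.5
= 20 beats


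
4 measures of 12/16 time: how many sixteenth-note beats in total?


Working:
Time signature 12/16: the bottom number 16 means the sixteenth note gets one count
The top number 12 means 12 sixteenth-note beats per measure
Total = 12 × 4 measures
= 48 sixteenth-note beats


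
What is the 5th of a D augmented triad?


Let's work it out.
Augmented triad = root + major 3rd (4 semitones) + augmented 5th (8 semitones)
A triad on D stacks thirds, so the chord tones use letter names D-F-A
Root: D
Major 3rd above D: F#
Augmented 5th above D: A#
The 5th = A#


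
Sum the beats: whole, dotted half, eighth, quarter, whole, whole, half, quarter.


Beat values:
  whole = 4 beats
  dotted half = 3 beats
  eighth = 0.5 beats
  quarter = 1 beat
  whole = 4 beats
  whole = 4 beats
  half = 2 beats
  quarter = 1 beat
Sum = 4 + 3 + 0.5 + 1 + 4 + 4 + 2 + 1
= 19.5 beats


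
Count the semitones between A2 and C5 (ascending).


Reasoning:
Absolute semitone position = octave×12 + chromatic position
A2: 2×12 + 9 = 33
C5: 5×12 + 0 = 60
Difference = 60 - 33 = 27
= 27 semitones


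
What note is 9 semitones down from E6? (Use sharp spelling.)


Let's work it out.
E6: chromatic position 4 in octave 6 → absolute = 6×12 + 4 = 76
Transpose down 9: 76 - 9 = 67
67 = 5×12 + 7 → G in octave 5
Result = G5


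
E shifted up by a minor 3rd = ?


Let's work it out.
minor 3rd: 3 letter names, 3 semitones
Letter: E + 2 → G
Pitch: E + 3 semitones, spelled as a G → G
= G


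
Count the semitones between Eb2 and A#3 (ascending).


Working:
Absolute semitone position = octave×12 + chromatic position
Eb2: 2×12 + 3 = 27
A#3: 3×12 + 10 = 46
Difference = 46 - 27 = 19
= 19 semitones


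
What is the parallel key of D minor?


Solution.
Parallel keys share the same tonic but differ in mode
D minor → parallel is D major
= D major


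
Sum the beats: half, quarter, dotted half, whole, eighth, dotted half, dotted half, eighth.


Step by step:
Beat values:
  half = 2 beats
  quarter = 1 beat
  dotted half = 3 beats
  whole = 4 beats
  eighth = 0.5 beats
  dotted half = 3 beats
  dotted half = 3 beats
  eighth = 0.5 beats
Sum = 2 + 1 + 3 + 4 + 0.5 + 3 + 3 + 0.5
= 17 beats


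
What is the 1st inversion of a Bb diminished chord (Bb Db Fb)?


Root position: Bb Db Fb
1st inversion: move root up an octave
Bass note: Db
Notes (bottom to top) = Db Fb Bb


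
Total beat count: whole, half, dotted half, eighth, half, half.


Step by step:
Beat values:
  whole = 4 beats
  half = 2 beats
  dotted half = 3 beats
  eighth = 0.5 beats
  half = 2 beats
  half = 2 beats
Sum = 4 + 2 + 3 + 0.5 + 2 + 2
= 13.5 beats


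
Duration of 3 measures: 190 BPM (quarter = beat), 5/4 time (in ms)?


Step by step:
Quarter-note beat duration = 60000 / 190 ms
Beats per measure (5/4) = 5
One measure = 5 × 60000 / 190 = 300000 / 190 ms
3 measures = 3 × 300000 / 190 = 900000 / 190
= 4736.8 ms


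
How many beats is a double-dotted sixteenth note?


Base sixteenth note = 1/4 beats
Dot 1 adds half the previous value: +1/8
Dot 2 adds half the previous value: +1/16
One double-dotted sixteenth = 1/4 + 1/8 + 1/16 = 7/16
= 7/16 beats


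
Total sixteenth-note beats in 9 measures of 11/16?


Time signature 11/16: the bottom number 16 means the sixteenth note gets one count
The top number 11 means 11 sixteenth-note beats per measure
Total = 11 × 9 measures
= 99 sixteenth-note beats


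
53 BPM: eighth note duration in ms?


Working:
One quarter-note beat = 60000 / BPM = 60000 / 53 ms
Eighth note = 1/2 × quarter note
Duration = 1/2 × 60000 / 53 = 30000 / 53
= 566.0 ms


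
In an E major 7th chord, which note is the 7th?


Solution.
Major 7th chord = root + major 3rd + perfect 5th + major 7th
Seventh chords stack in thirds, so the letter names are E-G-B-D
Root: E
Major 3rd above E: G#
Perfect 5th above E: B
Major 7th above E: D#
The 7th = D#


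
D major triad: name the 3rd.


Solution.
Major triad = root + major 3rd (4 semitones) + perfect 5th (7 semitones)
A triad on D stacks thirds, so the chord tones use letter names D-F-A
Root: D
Major 3rd above D: F#
Perfect 5th above D: A
The 3rd = F#


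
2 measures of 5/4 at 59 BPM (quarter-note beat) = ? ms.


Reasoning:
Quarter-note beat duration = 60000 / 59 ms
Beats per measure (5/4) = 5
One measure = 5 × 60000 / 59 = 300000 / 59 ms
2 measures = 2 × 300000 / 59 = 600000 / 59
= 10169.5 ms


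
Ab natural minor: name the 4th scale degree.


Solution.
Natural minor scale pattern: W-H-W-W-H-W-W (2-1-2-2-1-2-2 semitones)
Starting from Ab:
  Ab + 2 semitones → Bb
  Bb + 1 semitone → Cb
  Cb + 2 semitones → Db
  Db + 2 semitones → Eb
  Eb + 1 semitone → Fb
  Fb + 2 semitones → Gb
  Gb + 2 semitones → Ab
Scale: Ab Bb Cb Db Eb Fb Gb
Degree 4 = Db


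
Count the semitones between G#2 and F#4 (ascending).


Solution.
Absolute semitone position = octave×12 + chromatic position
G#2: 2×12 + 8 = 32
F#4: 4×12 + 6 = 54
Difference = 54 - 32 = 22
= 22 semitones


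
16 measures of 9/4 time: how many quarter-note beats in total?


Time signature 9/4: the bottom number 4 means the quarter note gets one count
The top number 9 means 9 quarter-note beats per measure
Total = 9 × 16 measures
= 144 quarter-note beats


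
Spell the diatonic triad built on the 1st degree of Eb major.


Eb major scale: Eb F G Ab Bb C D
Diatonic triad on degree 1 stacks scale notes 1, 3, 5: Eb G Bb
Eb→G = 4 semitones; Eb→Bb = 7 semitones → major triad
= Eb G Bb (major)


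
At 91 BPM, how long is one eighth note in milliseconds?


Step by step:
One quarter-note beat = 60000 / BPM = 60000 / 91 ms
Eighth note = 1/2 × quarter note
Duration = 1/2 × 60000 / 91 = 30000 / 91
= 329.7 ms


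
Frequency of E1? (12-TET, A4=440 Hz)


Solution.
f = 440 × 2^(n/12) where n = semitones from A4
E1: -41 semitones from A4
f = 440 × 2^(-41/12)
f = 41.20 Hz


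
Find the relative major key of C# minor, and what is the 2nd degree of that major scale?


Working:
The relative major shares the key signature and is a minor 3rd above the minor tonic
A minor 3rd above C# is E
→ relative major of C# minor is E major
E major scale: E F# G# A B C# D#
= E major; 2nd degree = F#


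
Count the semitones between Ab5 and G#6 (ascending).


Absolute semitone position = octave×12 + chromatic position
Ab5: 5×12 + 8 = 68
G#6: 6×12 + 8 = 80
Difference = 80 - 68 = 12
= 12 semitones


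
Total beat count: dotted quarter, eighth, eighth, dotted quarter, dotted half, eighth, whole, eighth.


Solution.
Beat values:
  dotted quarter = 1.5 beats
  eighth = 0.5 beats
  eighth = 0.5 beats
  dotted quarter = 1.5 beats
  dotted half = 3 beats
  eighth = 0.5 beats
  whole = 4 beats
  eighth = 0.5 beats
Sum = 1.5 + 0.5 + 0.5 + 1.5 + 3 + 0.5 + 4 + 0.5
= 12 beats


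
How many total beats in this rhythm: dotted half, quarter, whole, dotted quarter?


Solution.
Beat values:
  dotted half = 3 beats
  quarter = 1 beat
  whole = 4 beats
  dotted quarter = 1.5 beats
Sum = 3 + 1 + 4 + 1.5
= 9.5 beats


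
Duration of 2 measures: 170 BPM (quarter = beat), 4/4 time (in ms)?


Working:
Quarter-note beat duration = 60000 / 170 ms
Beats per measure (4/4) = 4
One measure = 4 × 60000 / 170 = 240000 / 170 ms
2 measures = 2 × 240000 / 170 = 480000 / 170
= 2823.5 ms


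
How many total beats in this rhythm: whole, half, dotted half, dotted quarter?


Solution.
Beat values:
  whole = 4 beats
  half = 2 beats
  dotted half = 3 beats
  dotted quarter = 1.5 beats
Sum = 4 + 2 + 3 + 1.5
= 10.5 beats


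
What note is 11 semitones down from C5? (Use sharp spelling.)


Working:
C5: chromatic position 0 in octave 5 → absolute = 5×12 + 0 = 60
Transpose down 11: 60 - 11 = 49
49 = 4×12 + 1 → C# in octave 4
Result = C#4


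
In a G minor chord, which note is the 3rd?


Step by step:
Minor triad = root + minor 3rd (3 semitones) + perfect 5th (7 semitones)
A triad on G stacks thirds, so the chord tones use letter names G-B-D
Root: G
Minor 3rd above G: Bb
Perfect 5th above G: D
The 3rd = Bb


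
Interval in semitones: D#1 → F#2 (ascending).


Absolute semitone position = octave×12 + chromatic position
D#1: 1×12 + 3 = 15
F#2: 2×12 + 6 = 30
Difference = 30 - 15 = 15
= 15 semitones


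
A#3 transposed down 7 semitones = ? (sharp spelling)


Solution.
A#3: chromatic position 10 in octave 3 → absolute = 3×12 + 10 = 46
Transpose down 7: 46 - 7 = 39
39 = 3×12 + 3 → D# in octave 3
Result = D#3


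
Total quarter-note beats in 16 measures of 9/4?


Working:
Time signature 9/4: the bottom number 4 means the quarter note gets one count
The top number 9 means 9 quarter-note beats per measure
Total = 9 × 16 measures
= 144 quarter-note beats


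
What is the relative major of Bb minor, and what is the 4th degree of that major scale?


Reasoning:
The relative major shares the key signature and is a minor 3rd above the minor tonic
A minor 3rd above Bb is Db
→ relative major of Bb minor is Db major
Db major scale: Db Eb F Gb Ab Bb C
= Db major; 4th degree = Gb


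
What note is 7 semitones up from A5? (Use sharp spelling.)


Working:
A5: chromatic position 9 in octave 5 → absolute = 5×12 + 9 = 69
Transpose up 7: 69 + 7 = 76
76 = 6×12 + 4 → E in octave 6
Result = E6


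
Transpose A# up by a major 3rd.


major 3rd: 3 letter names, 4 semitones
Letter: A + 2 → C
Pitch: A# + 4 semitones, spelled as a C → C##
= C##
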